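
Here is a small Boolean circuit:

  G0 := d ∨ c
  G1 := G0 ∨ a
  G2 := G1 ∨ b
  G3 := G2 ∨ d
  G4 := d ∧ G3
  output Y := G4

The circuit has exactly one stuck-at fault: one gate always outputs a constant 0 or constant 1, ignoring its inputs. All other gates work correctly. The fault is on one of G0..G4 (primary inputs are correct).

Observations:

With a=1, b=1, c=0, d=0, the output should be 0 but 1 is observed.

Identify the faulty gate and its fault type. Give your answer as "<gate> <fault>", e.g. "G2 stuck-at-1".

Fault-free values for test 1 (a=1, b=1, c=0, d=0): G0=0, G1=1, G2=1, G3=1, G4=0, giving Y=0. Observed 1.
Test 1: faults giving observed 1 are {G4 stuck-at-1}.
Only G4 stuck-at-1 is consistent with every test.

G4 stuck-at-1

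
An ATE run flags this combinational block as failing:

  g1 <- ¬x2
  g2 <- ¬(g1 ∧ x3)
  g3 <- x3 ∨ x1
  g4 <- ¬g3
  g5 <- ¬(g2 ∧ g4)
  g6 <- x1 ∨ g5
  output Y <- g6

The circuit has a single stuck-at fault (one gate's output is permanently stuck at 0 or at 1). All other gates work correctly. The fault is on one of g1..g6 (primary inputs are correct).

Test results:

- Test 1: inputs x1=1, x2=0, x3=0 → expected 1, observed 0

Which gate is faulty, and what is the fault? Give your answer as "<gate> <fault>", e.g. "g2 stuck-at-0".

Fault-free values for test 1 (x1=1, x2=0, x3=0): g1=1, g2=1, g3=1, g4=0, g5=1, g6=1, giving Y=1. Observed 0.
Test 1: faults giving observed 0 are {g6 stuck-at-0}.
Only g6 stuck-at-0 is consistent with every test.

g6 stuck-at-0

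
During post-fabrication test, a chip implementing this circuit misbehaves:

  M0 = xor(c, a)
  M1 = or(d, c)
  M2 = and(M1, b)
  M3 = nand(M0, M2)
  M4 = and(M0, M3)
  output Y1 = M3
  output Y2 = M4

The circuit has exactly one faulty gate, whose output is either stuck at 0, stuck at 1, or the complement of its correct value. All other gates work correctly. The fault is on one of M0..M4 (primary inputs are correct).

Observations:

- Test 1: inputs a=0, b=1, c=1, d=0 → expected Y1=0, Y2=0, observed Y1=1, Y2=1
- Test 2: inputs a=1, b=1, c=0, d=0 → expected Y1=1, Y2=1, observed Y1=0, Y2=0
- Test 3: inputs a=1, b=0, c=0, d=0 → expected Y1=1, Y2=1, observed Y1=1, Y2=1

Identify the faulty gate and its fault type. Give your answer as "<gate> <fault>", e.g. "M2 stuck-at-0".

M1 inverted output

Fault-free values for test 1 (a=0, b=1, c=1, d=0): M0=1, M1=1, M2=1, M3=0, M4=0, giving Y1=0, Y2=0. Observed Y1=1, Y2=1.
Test 1: faults giving observed Y1=1, Y2=1 are {M1 stuck-at-0, M1 inverted output, M2 stuck-at-0, M2 inverted output, M3 stuck-at-1, M3 inverted output}.
Test 2 (a=1, b=1, c=0, d=0): fault-free M0=1, M1=0, M2=0, M3=1, M4=1 → Y1=1, Y2=1; observed Y1=0, Y2=0. Eliminates M1 stuck-at-0, M2 stuck-at-0, M3 stuck-at-1.
Test 3 (a=1, b=0, c=0, d=0): fault-free M0=1, M1=0, M2=0, M3=1, M4=1 → Y1=1, Y2=1; observed Y1=1, Y2=1. Eliminates M2 inverted output, M3 inverted output.
Only M1 inverted output is consistent with every test.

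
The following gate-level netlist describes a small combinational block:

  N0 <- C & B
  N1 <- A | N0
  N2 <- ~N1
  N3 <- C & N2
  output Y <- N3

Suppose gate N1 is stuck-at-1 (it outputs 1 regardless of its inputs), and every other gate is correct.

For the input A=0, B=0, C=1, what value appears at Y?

0

Propagate with N1 forced: N0=0, N1=1 [stuck-at-1], N2=0, N3=0.
So Y = 0. (Without the fault it would be 1.)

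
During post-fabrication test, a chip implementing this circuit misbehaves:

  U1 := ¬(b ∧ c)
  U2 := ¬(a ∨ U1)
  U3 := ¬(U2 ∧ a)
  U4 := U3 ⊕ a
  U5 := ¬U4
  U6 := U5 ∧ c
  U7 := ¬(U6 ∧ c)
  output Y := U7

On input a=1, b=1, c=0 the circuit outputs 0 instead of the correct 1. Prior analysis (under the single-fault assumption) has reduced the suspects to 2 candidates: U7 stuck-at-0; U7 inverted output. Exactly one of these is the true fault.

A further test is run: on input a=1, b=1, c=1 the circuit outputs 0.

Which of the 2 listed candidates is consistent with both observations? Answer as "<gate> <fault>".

U7 stuck-at-0

Evaluate each candidate on input a=1, b=1, c=1:
  U7 stuck-at-0: U1=0, U2=0, U3=1, U4=0, U5=1, U6=1, U7=0 [stuck-at-0] → 0 — matches
  U7 inverted output: U1=0, U2=0, U3=1, U4=0, U5=1, U6=1, U7=1 [inverted output] → 1 — eliminated
Only U7 stuck-at-0 reproduces the observed 0.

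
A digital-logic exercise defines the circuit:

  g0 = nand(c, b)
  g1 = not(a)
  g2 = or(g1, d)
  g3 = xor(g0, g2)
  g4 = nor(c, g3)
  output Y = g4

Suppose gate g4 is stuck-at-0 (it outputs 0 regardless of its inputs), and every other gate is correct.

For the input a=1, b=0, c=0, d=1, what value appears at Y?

0

Propagate with g4 forced: g0=1, g1=0, g2=1, g3=0, g4=0 [stuck-at-0].
So Y = 0. (Without the fault it would be 1.)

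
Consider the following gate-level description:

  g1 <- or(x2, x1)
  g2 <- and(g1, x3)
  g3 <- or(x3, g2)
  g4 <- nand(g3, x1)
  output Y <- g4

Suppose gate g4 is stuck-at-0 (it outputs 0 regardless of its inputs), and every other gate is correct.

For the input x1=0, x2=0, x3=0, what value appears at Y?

Propagate with g4 forced: g1=0, g2=0, g3=0, g4=0 [stuck-at-0].
So Y = 0. (Without the fault it would be 1.)

0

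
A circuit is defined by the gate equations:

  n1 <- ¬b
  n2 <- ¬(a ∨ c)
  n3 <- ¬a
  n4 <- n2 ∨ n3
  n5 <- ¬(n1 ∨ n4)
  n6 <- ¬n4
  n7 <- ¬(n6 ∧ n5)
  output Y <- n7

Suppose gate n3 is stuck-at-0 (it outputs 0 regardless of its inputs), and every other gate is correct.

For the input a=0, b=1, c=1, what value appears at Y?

Propagate with n3 forced: n1=0, n2=0, n3=0 [stuck-at-0], n4=0, n5=1, n6=1, n7=0.
So Y = 0. (Without the fault it would be 1.)

0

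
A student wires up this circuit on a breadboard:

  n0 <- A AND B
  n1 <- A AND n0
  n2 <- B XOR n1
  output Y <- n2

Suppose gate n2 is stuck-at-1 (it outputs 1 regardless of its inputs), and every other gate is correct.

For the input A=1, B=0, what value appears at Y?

Propagate with n2 forced: n0=0, n1=0, n2=1 [stuck-at-1].
So Y = 1. (Without the fault it would be 0.)

1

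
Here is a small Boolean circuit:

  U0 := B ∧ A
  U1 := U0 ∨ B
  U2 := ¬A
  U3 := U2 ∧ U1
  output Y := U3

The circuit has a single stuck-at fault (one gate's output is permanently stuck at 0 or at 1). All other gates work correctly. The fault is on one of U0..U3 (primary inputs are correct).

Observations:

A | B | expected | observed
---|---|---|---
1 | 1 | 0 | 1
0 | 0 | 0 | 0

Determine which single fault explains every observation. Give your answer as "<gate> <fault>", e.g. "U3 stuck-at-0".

Fault-free values for test 1 (A=1, B=1): U0=1, U1=1, U2=0, U3=0, giving Y=0. Observed 1.
Test 1: faults giving observed 1 are {U2 stuck-at-1, U3 stuck-at-1}.
Test 2 (A=0, B=0): fault-free U0=0, U1=0, U2=1, U3=0 → 0; observed 0. Eliminates U3 stuck-at-1.
Only U2 stuck-at-1 is consistent with every test.

U2 stuck-at-1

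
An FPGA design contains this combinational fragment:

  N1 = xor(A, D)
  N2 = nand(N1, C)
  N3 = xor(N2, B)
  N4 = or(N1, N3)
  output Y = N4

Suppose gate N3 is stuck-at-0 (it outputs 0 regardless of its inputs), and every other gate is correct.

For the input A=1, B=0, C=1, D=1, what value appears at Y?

Propagate with N3 forced: N1=0, N2=1, N3=0 [stuck-at-0], N4=0.
So Y = 0. (Without the fault it would be 1.)

0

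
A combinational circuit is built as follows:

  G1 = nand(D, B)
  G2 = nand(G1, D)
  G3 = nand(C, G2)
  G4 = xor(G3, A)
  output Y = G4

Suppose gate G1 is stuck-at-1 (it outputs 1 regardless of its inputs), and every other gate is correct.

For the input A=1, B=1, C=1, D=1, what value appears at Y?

0

Propagate with G1 forced: G1=1 [stuck-at-1], G2=0, G3=1, G4=0.
So Y = 0. (Without the fault it would be 1.)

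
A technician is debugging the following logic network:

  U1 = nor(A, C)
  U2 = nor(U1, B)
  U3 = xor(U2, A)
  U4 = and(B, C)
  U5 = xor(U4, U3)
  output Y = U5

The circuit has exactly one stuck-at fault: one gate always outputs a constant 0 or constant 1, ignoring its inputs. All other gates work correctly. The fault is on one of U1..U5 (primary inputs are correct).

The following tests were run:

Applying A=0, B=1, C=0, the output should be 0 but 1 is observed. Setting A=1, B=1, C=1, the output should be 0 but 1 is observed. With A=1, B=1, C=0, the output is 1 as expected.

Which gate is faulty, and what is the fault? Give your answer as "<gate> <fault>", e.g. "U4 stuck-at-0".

Fault-free values for test 1 (A=0, B=1, C=0): U1=1, U2=0, U3=0, U4=0, U5=0, giving Y=0. Observed 1.
Test 1: faults giving observed 1 are {U2 stuck-at-1, U3 stuck-at-1, U4 stuck-at-1, U5 stuck-at-1}.
Test 2 (A=1, B=1, C=1): fault-free U1=0, U2=0, U3=1, U4=1, U5=0 → 0; observed 1. Eliminates U3 stuck-at-1, U4 stuck-at-1.
Test 3 (A=1, B=1, C=0): fault-free U1=0, U2=0, U3=1, U4=0, U5=1 → 1; observed 1. Eliminates U2 stuck-at-1.
Only U5 stuck-at-1 is consistent with every test.

U5 stuck-at-1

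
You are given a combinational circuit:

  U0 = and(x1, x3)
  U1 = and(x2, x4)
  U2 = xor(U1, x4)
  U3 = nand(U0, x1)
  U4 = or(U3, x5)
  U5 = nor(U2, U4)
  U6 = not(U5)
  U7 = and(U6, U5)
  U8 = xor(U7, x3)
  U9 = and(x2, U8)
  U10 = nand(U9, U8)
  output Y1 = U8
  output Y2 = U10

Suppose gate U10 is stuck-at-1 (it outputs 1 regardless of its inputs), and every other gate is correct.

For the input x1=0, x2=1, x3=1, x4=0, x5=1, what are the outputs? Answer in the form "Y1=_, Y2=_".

Propagate with U10 forced: U0=0, U1=0, U2=0, U3=1, U4=1, U5=0, U6=1, U7=0, U8=1, U9=1, U10=1 [stuck-at-1].
So the outputs are Y1=1, Y2=1. (Without the fault they would be Y1=1, Y2=0.)

Y1=1, Y2=1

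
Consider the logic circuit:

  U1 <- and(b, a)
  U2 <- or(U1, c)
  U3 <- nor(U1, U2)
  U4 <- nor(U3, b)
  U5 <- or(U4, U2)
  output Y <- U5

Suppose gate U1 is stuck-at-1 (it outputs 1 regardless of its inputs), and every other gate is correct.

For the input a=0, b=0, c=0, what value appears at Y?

1

Propagate with U1 forced: U1=1 [stuck-at-1], U2=1, U3=0, U4=1, U5=1.
So Y = 1. (Without the fault it would be 0.)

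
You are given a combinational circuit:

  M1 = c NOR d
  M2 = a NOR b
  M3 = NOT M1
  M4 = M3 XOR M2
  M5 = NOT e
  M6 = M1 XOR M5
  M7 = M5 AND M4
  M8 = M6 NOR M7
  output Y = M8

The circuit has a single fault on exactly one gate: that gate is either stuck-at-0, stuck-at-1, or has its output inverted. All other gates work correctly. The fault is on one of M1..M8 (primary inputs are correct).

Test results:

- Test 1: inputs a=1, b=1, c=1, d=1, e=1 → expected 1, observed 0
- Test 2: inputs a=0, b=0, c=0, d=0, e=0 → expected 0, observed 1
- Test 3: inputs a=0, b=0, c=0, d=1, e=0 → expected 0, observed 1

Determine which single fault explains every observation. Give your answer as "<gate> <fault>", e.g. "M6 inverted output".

Fault-free values for test 1 (a=1, b=1, c=1, d=1, e=1): M1=0, M2=0, M3=1, M4=1, M5=0, M6=0, M7=0, M8=1, giving Y=1. Observed 0.
Test 1: faults giving observed 0 are {M1 stuck-at-1, M1 inverted output, M5 stuck-at-1, M5 inverted output, M6 stuck-at-1, M6 inverted output, M7 stuck-at-1, M7 inverted output, M8 stuck-at-0, M8 inverted output}.
Test 2 (a=0, b=0, c=0, d=0, e=0): fault-free M1=1, M2=1, M3=0, M4=1, M5=1, M6=0, M7=1, M8=0 → 0; observed 1. Eliminates M1 stuck-at-1, M1 inverted output, M5 stuck-at-1, M5 inverted output, M6 stuck-at-1, M6 inverted output, M7 stuck-at-1, M8 stuck-at-0.
Test 3 (a=0, b=0, c=0, d=1, e=0): fault-free M1=0, M2=1, M3=1, M4=0, M5=1, M6=1, M7=0, M8=0 → 0; observed 1. Eliminates M7 inverted output.
Only M8 inverted output is consistent with every test.

M8 inverted output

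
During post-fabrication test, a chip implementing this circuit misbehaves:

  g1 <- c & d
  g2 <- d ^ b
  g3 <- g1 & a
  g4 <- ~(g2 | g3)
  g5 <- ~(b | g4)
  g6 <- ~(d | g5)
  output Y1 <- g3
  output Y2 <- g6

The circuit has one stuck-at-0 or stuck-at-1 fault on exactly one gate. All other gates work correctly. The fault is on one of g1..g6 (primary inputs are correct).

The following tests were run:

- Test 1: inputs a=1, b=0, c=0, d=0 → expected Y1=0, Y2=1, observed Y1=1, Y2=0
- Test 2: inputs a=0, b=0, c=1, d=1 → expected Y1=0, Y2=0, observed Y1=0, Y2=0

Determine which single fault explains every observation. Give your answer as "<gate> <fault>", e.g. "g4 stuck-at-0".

Fault-free values for test 1 (a=1, b=0, c=0, d=0): g1=0, g2=0, g3=0, g4=1, g5=0, g6=1, giving Y1=0, Y2=1. Observed Y1=1, Y2=0.
Test 1: faults giving observed Y1=1, Y2=0 are {g1 stuck-at-1, g3 stuck-at-1}.
Test 2 (a=0, b=0, c=1, d=1): fault-free g1=1, g2=1, g3=0, g4=0, g5=1, g6=0 → Y1=0, Y2=0; observed Y1=0, Y2=0. Eliminates g3 stuck-at-1.
Only g1 stuck-at-1 is consistent with every test.

g1 stuck-at-1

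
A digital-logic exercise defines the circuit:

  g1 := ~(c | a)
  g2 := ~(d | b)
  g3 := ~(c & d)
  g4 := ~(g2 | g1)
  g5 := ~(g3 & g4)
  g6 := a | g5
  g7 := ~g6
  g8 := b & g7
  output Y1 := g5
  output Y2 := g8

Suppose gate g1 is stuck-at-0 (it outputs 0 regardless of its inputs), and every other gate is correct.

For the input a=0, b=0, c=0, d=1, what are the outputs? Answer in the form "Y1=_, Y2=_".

Y1=0, Y2=0

Propagate with g1 forced: g1=0 [stuck-at-0], g2=0, g3=1, g4=1, g5=0, g6=0, g7=1, g8=0.
So the outputs are Y1=0, Y2=0. (Without the fault they would be Y1=1, Y2=0.)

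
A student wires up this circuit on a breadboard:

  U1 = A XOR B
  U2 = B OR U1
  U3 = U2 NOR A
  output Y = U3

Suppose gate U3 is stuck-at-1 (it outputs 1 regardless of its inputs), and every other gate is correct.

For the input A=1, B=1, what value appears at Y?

1

Propagate with U3 forced: U1=0, U2=1, U3=1 [stuck-at-1].
So Y = 1. (Without the fault it would be 0.)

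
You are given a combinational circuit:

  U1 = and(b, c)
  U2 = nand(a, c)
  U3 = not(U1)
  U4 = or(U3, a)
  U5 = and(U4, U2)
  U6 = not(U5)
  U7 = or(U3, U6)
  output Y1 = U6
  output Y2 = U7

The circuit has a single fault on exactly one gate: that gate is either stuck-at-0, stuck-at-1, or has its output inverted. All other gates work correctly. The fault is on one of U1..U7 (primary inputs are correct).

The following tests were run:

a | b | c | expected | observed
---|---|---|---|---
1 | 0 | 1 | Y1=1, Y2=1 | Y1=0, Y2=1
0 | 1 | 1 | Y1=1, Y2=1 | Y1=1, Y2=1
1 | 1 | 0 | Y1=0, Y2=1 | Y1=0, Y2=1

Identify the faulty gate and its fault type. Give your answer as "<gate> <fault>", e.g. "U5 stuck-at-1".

Fault-free values for test 1 (a=1, b=0, c=1): U1=0, U2=0, U3=1, U4=1, U5=0, U6=1, U7=1, giving Y1=1, Y2=1. Observed Y1=0, Y2=1.
Test 1: faults giving observed Y1=0, Y2=1 are {U2 stuck-at-1, U2 inverted output, U5 stuck-at-1, U5 inverted output, U6 stuck-at-0, U6 inverted output}.
Test 2 (a=0, b=1, c=1): fault-free U1=1, U2=1, U3=0, U4=0, U5=0, U6=1, U7=1 → Y1=1, Y2=1; observed Y1=1, Y2=1. Eliminates U5 stuck-at-1, U5 inverted output, U6 stuck-at-0, U6 inverted output.
Test 3 (a=1, b=1, c=0): fault-free U1=0, U2=1, U3=1, U4=1, U5=1, U6=0, U7=1 → Y1=0, Y2=1; observed Y1=0, Y2=1. Eliminates U2 inverted output.
Only U2 stuck-at-1 is consistent with every test.

U2 stuck-at-1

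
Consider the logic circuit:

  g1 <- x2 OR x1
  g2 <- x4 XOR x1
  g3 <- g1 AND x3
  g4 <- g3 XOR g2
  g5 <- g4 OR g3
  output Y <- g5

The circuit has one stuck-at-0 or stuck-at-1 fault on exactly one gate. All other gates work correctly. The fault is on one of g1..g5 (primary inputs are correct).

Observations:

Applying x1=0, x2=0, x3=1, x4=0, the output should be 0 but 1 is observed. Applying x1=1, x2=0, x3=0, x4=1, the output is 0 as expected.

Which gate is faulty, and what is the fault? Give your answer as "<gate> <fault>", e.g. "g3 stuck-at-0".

Fault-free values for test 1 (x1=0, x2=0, x3=1, x4=0): g1=0, g2=0, g3=0, g4=0, g5=0, giving Y=0. Observed 1.
Test 1: faults giving observed 1 are {g1 stuck-at-1, g2 stuck-at-1, g3 stuck-at-1, g4 stuck-at-1, g5 stuck-at-1}.
Test 2 (x1=1, x2=0, x3=0, x4=1): fault-free g1=1, g2=0, g3=0, g4=0, g5=0 → 0; observed 0. Eliminates g2 stuck-at-1, g3 stuck-at-1, g4 stuck-at-1, g5 stuck-at-1.
Only g1 stuck-at-1 is consistent with every test.

g1 stuck-at-1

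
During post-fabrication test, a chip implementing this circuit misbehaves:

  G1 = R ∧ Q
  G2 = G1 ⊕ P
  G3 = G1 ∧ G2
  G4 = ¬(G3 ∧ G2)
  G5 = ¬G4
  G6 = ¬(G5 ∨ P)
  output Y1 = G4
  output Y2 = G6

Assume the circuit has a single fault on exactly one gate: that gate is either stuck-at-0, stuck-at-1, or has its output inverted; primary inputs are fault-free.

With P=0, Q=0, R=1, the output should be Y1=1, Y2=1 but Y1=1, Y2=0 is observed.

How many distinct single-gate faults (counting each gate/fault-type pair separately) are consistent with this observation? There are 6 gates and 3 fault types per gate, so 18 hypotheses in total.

Fault-free: G1=0, G2=0, G3=0, G4=1, G5=0, G6=1 → Y1=1, Y2=1. Observed Y1=1, Y2=0.
  G1: none of the 3 fault types match ✗
  G2: none of the 3 fault types match ✗
  G3: none of the 3 fault types match ✗
  G4: none of the 3 fault types match ✗
  G5: stuck-at-1, inverted output ✓; others ✗
  G6: stuck-at-0, inverted output ✓; others ✗
Consistent faults: {G5 stuck-at-1, G5 inverted output, G6 stuck-at-0, G6 inverted output} — 4 in all.

4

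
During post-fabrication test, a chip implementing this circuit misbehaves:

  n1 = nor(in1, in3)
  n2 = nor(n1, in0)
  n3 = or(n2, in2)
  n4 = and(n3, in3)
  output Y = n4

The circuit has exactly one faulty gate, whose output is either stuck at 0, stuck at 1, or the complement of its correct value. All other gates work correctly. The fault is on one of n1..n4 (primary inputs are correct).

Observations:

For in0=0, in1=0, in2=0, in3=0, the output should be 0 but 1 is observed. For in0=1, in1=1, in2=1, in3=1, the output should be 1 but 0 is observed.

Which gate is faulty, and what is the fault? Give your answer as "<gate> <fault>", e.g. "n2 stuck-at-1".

n4 inverted output

Fault-free values for test 1 (in0=0, in1=0, in2=0, in3=0): n1=1, n2=0, n3=0, n4=0, giving Y=0. Observed 1.
Test 1: faults giving observed 1 are {n4 stuck-at-1, n4 inverted output}.
Test 2 (in0=1, in1=1, in2=1, in3=1): fault-free n1=0, n2=0, n3=1, n4=1 → 1; observed 0. Eliminates n4 stuck-at-1.
Only n4 inverted output is consistent with every test.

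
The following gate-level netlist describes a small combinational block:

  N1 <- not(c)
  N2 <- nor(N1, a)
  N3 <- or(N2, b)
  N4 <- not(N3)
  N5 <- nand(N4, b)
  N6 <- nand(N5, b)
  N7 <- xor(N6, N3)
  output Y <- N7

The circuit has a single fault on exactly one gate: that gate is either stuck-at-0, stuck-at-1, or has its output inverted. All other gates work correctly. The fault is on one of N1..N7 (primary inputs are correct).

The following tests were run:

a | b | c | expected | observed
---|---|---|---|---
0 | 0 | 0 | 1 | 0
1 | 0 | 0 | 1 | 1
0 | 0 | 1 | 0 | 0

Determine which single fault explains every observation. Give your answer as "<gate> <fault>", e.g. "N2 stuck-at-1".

N1 stuck-at-0

Fault-free values for test 1 (a=0, b=0, c=0): N1=1, N2=0, N3=0, N4=1, N5=1, N6=1, N7=1, giving Y=1. Observed 0.
Test 1: faults giving observed 0 are {N1 stuck-at-0, N1 inverted output, N2 stuck-at-1, N2 inverted output, N3 stuck-at-1, N3 inverted output, N6 stuck-at-0, N6 inverted output, N7 stuck-at-0, N7 inverted output}.
Test 2 (a=1, b=0, c=0): fault-free N1=1, N2=0, N3=0, N4=1, N5=1, N6=1, N7=1 → 1; observed 1. Eliminates N2 stuck-at-1, N2 inverted output, N3 stuck-at-1, N3 inverted output, N6 stuck-at-0, N6 inverted output, N7 stuck-at-0, N7 inverted output.
Test 3 (a=0, b=0, c=1): fault-free N1=0, N2=1, N3=1, N4=0, N5=1, N6=1, N7=0 → 0; observed 0. Eliminates N1 inverted output.
Only N1 stuck-at-0 is consistent with every test.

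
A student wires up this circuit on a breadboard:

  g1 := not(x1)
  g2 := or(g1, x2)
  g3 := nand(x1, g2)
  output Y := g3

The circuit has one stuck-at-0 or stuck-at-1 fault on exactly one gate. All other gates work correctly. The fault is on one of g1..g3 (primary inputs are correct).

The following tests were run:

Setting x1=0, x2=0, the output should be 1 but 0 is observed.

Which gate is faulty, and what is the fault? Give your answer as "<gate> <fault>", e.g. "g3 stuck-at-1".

Fault-free values for test 1 (x1=0, x2=0): g1=1, g2=1, g3=1, giving Y=1. Observed 0.
Test 1: faults giving observed 0 are {g3 stuck-at-0}.
Only g3 stuck-at-0 is consistent with every test.

g3 stuck-at-0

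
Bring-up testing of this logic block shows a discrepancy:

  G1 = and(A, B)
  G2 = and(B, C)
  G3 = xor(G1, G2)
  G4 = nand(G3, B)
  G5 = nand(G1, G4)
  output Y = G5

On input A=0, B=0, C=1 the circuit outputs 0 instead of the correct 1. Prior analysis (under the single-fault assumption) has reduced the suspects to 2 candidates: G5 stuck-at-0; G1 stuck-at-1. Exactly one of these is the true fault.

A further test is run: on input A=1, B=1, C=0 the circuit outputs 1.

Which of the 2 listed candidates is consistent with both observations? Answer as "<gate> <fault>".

Evaluate each candidate on input A=1, B=1, C=0:
  G5 stuck-at-0: G1=1, G2=0, G3=1, G4=0, G5=0 [stuck-at-0] → 0 — eliminated
  G1 stuck-at-1: G1=1 [stuck-at-1], G2=0, G3=1, G4=0, G5=1 → 1 — matches
Only G1 stuck-at-1 reproduces the observed 1.

G1 stuck-at-1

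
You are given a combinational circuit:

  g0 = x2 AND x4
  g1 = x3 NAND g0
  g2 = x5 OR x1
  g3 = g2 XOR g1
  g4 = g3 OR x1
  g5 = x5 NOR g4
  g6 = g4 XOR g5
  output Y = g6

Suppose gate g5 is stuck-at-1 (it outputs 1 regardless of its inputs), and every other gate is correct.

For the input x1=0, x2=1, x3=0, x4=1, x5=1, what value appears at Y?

Propagate with g5 forced: g0=1, g1=1, g2=1, g3=0, g4=0, g5=1 [stuck-at-1], g6=1.
So Y = 1. (Without the fault it would be 0.)

1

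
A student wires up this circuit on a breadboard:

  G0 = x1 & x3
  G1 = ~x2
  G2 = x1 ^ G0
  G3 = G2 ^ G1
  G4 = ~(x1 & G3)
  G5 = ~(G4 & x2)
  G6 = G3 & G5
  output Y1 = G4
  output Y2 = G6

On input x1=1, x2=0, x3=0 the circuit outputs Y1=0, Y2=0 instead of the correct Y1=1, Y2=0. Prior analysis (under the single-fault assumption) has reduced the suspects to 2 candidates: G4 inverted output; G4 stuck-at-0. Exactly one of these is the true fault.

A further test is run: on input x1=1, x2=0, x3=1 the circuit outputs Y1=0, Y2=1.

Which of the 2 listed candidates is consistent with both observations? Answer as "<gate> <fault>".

Evaluate each candidate on input x1=1, x2=0, x3=1:
  G4 inverted output: G0=1, G1=1, G2=0, G3=1, G4=1 [inverted output], G5=1, G6=1 → Y1=1, Y2=1 — eliminated
  G4 stuck-at-0: G0=1, G1=1, G2=0, G3=1, G4=0 [stuck-at-0], G5=1, G6=1 → Y1=0, Y2=1 — matches
Only G4 stuck-at-0 reproduces the observed Y1=0, Y2=1.

G4 stuck-at-0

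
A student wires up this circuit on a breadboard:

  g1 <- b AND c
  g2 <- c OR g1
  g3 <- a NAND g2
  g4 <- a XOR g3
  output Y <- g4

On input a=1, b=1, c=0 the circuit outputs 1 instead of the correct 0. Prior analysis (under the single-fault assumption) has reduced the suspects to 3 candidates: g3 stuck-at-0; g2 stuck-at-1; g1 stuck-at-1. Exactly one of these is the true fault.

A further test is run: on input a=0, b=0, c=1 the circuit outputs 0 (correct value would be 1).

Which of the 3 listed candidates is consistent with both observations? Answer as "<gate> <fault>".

Evaluate each candidate on input a=0, b=0, c=1:
  g3 stuck-at-0: g1=0, g2=1, g3=0 [stuck-at-0], g4=0 → 0 — matches
  g2 stuck-at-1: g1=0, g2=1 [stuck-at-1], g3=1, g4=1 → 1 — eliminated
  g1 stuck-at-1: g1=1 [stuck-at-1], g2=1, g3=1, g4=1 → 1 — eliminated
Only g3 stuck-at-0 reproduces the observed 0.

g3 stuck-at-0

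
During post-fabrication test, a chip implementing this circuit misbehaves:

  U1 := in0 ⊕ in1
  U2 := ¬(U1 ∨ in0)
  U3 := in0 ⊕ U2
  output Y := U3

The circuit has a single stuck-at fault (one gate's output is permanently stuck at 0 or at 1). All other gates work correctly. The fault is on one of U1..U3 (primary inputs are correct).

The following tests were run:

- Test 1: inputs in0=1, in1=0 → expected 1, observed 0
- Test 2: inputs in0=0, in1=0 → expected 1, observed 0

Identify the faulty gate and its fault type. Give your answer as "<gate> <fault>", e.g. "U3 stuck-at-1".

Fault-free values for test 1 (in0=1, in1=0): U1=1, U2=0, U3=1, giving Y=1. Observed 0.
Test 1: faults giving observed 0 are {U2 stuck-at-1, U3 stuck-at-0}.
Test 2 (in0=0, in1=0): fault-free U1=0, U2=1, U3=1 → 1; observed 0. Eliminates U2 stuck-at-1.
Only U3 stuck-at-0 is consistent with every test.

U3 stuck-at-0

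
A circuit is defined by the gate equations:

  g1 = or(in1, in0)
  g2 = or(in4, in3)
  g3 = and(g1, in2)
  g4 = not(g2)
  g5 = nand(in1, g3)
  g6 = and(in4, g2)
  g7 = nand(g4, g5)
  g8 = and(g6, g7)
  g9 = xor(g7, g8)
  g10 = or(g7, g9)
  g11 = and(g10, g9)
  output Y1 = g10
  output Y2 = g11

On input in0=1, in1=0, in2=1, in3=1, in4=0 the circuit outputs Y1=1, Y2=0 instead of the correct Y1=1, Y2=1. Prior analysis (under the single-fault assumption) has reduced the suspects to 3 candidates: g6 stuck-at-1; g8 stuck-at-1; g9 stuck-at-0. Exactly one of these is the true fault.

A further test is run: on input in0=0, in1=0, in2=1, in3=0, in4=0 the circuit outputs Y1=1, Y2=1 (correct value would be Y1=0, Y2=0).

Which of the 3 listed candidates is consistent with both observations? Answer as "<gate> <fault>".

g8 stuck-at-1

Evaluate each candidate on input in0=0, in1=0, in2=1, in3=0, in4=0:
  g6 stuck-at-1: g1=0, g2=0, g3=0, g4=1, g5=1, g6=1 [stuck-at-1], g7=0, g8=0, g9=0, g10=0, g11=0 → Y1=0, Y2=0 — eliminated
  g8 stuck-at-1: g1=0, g2=0, g3=0, g4=1, g5=1, g6=0, g7=0, g8=1 [stuck-at-1], g9=1, g10=1, g11=1 → Y1=1, Y2=1 — matches
  g9 stuck-at-0: g1=0, g2=0, g3=0, g4=1, g5=1, g6=0, g7=0, g8=0, g9=0 [stuck-at-0], g10=0, g11=0 → Y1=0, Y2=0 — eliminated
Only g8 stuck-at-1 reproduces the observed Y1=1, Y2=1.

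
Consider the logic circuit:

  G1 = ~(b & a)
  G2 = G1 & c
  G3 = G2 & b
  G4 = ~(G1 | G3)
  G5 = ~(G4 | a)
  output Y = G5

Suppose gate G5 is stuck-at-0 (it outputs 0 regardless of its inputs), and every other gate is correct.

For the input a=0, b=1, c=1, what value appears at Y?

Propagate with G5 forced: G1=1, G2=1, G3=1, G4=0, G5=0 [stuck-at-0].
So Y = 0. (Without the fault it would be 1.)

0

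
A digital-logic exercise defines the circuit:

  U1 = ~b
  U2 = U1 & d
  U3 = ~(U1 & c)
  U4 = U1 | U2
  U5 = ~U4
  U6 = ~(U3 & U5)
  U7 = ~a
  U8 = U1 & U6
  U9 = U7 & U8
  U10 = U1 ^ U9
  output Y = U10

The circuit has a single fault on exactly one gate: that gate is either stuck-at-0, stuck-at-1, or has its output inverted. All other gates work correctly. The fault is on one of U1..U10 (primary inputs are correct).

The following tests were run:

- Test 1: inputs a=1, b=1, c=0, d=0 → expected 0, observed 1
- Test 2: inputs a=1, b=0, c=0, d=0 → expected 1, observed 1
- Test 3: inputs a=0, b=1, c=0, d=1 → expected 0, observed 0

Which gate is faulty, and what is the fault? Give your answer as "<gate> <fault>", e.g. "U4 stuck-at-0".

Fault-free values for test 1 (a=1, b=1, c=0, d=0): U1=0, U2=0, U3=1, U4=0, U5=1, U6=0, U7=0, U8=0, U9=0, U10=0, giving Y=0. Observed 1.
Test 1: faults giving observed 1 are {U1 stuck-at-1, U1 inverted output, U9 stuck-at-1, U9 inverted output, U10 stuck-at-1, U10 inverted output}.
Test 2 (a=1, b=0, c=0, d=0): fault-free U1=1, U2=0, U3=1, U4=1, U5=0, U6=1, U7=0, U8=1, U9=0, U10=1 → 1; observed 1. Eliminates U1 inverted output, U9 stuck-at-1, U9 inverted output, U10 inverted output.
Test 3 (a=0, b=1, c=0, d=1): fault-free U1=0, U2=0, U3=1, U4=0, U5=1, U6=0, U7=1, U8=0, U9=0, U10=0 → 0; observed 0. Eliminates U10 stuck-at-1.
Only U1 stuck-at-1 is consistent with every test.

U1 stuck-at-1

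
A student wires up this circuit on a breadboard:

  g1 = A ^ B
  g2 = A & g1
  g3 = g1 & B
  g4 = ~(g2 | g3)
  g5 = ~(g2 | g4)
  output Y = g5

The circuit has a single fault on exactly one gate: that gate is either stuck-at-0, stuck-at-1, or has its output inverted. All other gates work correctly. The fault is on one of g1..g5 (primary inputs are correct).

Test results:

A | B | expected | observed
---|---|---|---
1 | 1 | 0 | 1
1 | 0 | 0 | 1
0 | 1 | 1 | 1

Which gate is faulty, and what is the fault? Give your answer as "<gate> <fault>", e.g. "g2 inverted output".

g5 stuck-at-1

Fault-free values for test 1 (A=1, B=1): g1=0, g2=0, g3=0, g4=1, g5=0, giving Y=0. Observed 1.
Test 1: faults giving observed 1 are {g3 stuck-at-1, g3 inverted output, g4 stuck-at-0, g4 inverted output, g5 stuck-at-1, g5 inverted output}.
Test 2 (A=1, B=0): fault-free g1=1, g2=1, g3=0, g4=0, g5=0 → 0; observed 1. Eliminates g3 stuck-at-1, g3 inverted output, g4 stuck-at-0, g4 inverted output.
Test 3 (A=0, B=1): fault-free g1=1, g2=0, g3=1, g4=0, g5=1 → 1; observed 1. Eliminates g5 inverted output.
Only g5 stuck-at-1 is consistent with every test.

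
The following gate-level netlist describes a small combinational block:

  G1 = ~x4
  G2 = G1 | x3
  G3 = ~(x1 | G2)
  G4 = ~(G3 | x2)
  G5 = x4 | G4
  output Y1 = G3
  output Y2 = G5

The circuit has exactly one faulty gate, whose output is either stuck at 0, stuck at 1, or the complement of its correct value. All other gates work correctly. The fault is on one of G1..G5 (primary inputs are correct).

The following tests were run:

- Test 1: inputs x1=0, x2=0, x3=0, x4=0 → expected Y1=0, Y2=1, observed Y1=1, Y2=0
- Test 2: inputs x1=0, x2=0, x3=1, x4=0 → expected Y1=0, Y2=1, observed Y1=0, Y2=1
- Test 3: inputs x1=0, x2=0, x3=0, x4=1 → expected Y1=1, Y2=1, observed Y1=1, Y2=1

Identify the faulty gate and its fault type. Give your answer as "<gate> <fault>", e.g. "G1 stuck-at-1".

Fault-free values for test 1 (x1=0, x2=0, x3=0, x4=0): G1=1, G2=1, G3=0, G4=1, G5=1, giving Y1=0, Y2=1. Observed Y1=1, Y2=0.
Test 1: faults giving observed Y1=1, Y2=0 are {G1 stuck-at-0, G1 inverted output, G2 stuck-at-0, G2 inverted output, G3 stuck-at-1, G3 inverted output}.
Test 2 (x1=0, x2=0, x3=1, x4=0): fault-free G1=1, G2=1, G3=0, G4=1, G5=1 → Y1=0, Y2=1; observed Y1=0, Y2=1. Eliminates G2 stuck-at-0, G2 inverted output, G3 stuck-at-1, G3 inverted output.
Test 3 (x1=0, x2=0, x3=0, x4=1): fault-free G1=0, G2=0, G3=1, G4=0, G5=1 → Y1=1, Y2=1; observed Y1=1, Y2=1. Eliminates G1 inverted output.
Only G1 stuck-at-0 is consistent with every test.

G1 stuck-at-0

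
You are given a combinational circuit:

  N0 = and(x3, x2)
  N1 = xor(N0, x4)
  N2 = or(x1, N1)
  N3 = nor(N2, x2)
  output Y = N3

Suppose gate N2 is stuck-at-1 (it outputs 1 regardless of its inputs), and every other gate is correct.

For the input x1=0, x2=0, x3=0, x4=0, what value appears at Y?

Propagate with N2 forced: N0=0, N1=0, N2=1 [stuck-at-1], N3=0.
So Y = 0. (Without the fault it would be 1.)

0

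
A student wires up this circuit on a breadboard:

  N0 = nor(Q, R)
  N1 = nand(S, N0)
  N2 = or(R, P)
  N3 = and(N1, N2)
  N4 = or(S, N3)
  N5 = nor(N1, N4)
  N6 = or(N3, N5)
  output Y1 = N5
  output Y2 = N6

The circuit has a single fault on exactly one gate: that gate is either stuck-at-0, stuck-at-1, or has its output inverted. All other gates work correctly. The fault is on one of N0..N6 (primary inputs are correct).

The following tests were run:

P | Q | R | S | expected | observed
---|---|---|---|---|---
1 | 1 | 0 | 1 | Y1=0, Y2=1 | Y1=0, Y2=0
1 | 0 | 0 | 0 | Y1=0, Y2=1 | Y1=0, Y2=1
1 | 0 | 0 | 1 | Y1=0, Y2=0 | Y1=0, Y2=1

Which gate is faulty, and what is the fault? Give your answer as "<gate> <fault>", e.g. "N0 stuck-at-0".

N0 inverted output

Fault-free values for test 1 (P=1, Q=1, R=0, S=1): N0=0, N1=1, N2=1, N3=1, N4=1, N5=0, N6=1, giving Y1=0, Y2=1. Observed Y1=0, Y2=0.
Test 1: faults giving observed Y1=0, Y2=0 are {N0 stuck-at-1, N0 inverted output, N1 stuck-at-0, N1 inverted output, N2 stuck-at-0, N2 inverted output, N3 stuck-at-0, N3 inverted output, N6 stuck-at-0, N6 inverted output}.
Test 2 (P=1, Q=0, R=0, S=0): fault-free N0=1, N1=1, N2=1, N3=1, N4=1, N5=0, N6=1 → Y1=0, Y2=1; observed Y1=0, Y2=1. Eliminates N1 stuck-at-0, N1 inverted output, N2 stuck-at-0, N2 inverted output, N3 stuck-at-0, N3 inverted output, N6 stuck-at-0, N6 inverted output.
Test 3 (P=1, Q=0, R=0, S=1): fault-free N0=1, N1=0, N2=1, N3=0, N4=1, N5=0, N6=0 → Y1=0, Y2=0; observed Y1=0, Y2=1. Eliminates N0 stuck-at-1.
Only N0 inverted output is consistent with every test.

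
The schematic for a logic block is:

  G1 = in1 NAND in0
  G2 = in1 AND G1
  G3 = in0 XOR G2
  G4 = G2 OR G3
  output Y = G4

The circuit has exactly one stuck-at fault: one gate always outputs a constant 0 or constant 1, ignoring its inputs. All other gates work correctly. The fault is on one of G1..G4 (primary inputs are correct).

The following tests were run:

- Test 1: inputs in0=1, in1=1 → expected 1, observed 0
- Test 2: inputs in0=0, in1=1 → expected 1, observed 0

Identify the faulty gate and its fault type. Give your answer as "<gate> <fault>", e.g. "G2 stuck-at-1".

G4 stuck-at-0

Fault-free values for test 1 (in0=1, in1=1): G1=0, G2=0, G3=1, G4=1, giving Y=1. Observed 0.
Test 1: faults giving observed 0 are {G3 stuck-at-0, G4 stuck-at-0}.
Test 2 (in0=0, in1=1): fault-free G1=1, G2=1, G3=1, G4=1 → 1; observed 0. Eliminates G3 stuck-at-0.
Only G4 stuck-at-0 is consistent with every test.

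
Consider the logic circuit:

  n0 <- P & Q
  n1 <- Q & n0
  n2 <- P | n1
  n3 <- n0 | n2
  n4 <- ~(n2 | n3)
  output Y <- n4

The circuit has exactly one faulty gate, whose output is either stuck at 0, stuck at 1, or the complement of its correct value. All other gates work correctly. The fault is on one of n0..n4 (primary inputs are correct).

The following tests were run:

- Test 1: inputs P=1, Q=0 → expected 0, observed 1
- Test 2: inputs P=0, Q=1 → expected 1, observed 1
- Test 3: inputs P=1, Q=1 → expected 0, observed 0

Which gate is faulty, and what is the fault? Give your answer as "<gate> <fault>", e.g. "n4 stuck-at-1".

n2 stuck-at-0

Fault-free values for test 1 (P=1, Q=0): n0=0, n1=0, n2=1, n3=1, n4=0, giving Y=0. Observed 1.
Test 1: faults giving observed 1 are {n2 stuck-at-0, n2 inverted output, n4 stuck-at-1, n4 inverted output}.
Test 2 (P=0, Q=1): fault-free n0=0, n1=0, n2=0, n3=0, n4=1 → 1; observed 1. Eliminates n2 inverted output, n4 inverted output.
Test 3 (P=1, Q=1): fault-free n0=1, n1=1, n2=1, n3=1, n4=0 → 0; observed 0. Eliminates n4 stuck-at-1.
Only n2 stuck-at-0 is consistent with every test.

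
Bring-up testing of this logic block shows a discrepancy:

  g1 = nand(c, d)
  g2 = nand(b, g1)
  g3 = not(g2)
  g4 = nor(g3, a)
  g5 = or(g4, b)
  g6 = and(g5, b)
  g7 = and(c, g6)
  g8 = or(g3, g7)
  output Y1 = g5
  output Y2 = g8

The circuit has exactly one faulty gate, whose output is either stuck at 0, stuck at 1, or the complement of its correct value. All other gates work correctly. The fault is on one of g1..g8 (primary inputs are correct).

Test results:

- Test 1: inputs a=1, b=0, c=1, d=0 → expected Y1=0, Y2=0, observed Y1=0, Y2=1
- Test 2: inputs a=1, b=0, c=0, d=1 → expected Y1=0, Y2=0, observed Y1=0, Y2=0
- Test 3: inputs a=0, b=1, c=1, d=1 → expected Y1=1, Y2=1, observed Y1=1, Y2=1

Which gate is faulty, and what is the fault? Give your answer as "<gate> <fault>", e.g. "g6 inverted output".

Fault-free values for test 1 (a=1, b=0, c=1, d=0): g1=1, g2=1, g3=0, g4=0, g5=0, g6=0, g7=0, g8=0, giving Y1=0, Y2=0. Observed Y1=0, Y2=1.
Test 1: faults giving observed Y1=0, Y2=1 are {g2 stuck-at-0, g2 inverted output, g3 stuck-at-1, g3 inverted output, g6 stuck-at-1, g6 inverted output, g7 stuck-at-1, g7 inverted output, g8 stuck-at-1, g8 inverted output}.
Test 2 (a=1, b=0, c=0, d=1): fault-free g1=1, g2=1, g3=0, g4=0, g5=0, g6=0, g7=0, g8=0 → Y1=0, Y2=0; observed Y1=0, Y2=0. Eliminates g2 stuck-at-0, g2 inverted output, g3 stuck-at-1, g3 inverted output, g7 stuck-at-1, g7 inverted output, g8 stuck-at-1, g8 inverted output.
Test 3 (a=0, b=1, c=1, d=1): fault-free g1=0, g2=1, g3=0, g4=1, g5=1, g6=1, g7=1, g8=1 → Y1=1, Y2=1; observed Y1=1, Y2=1. Eliminates g6 inverted output.
Only g6 stuck-at-1 is consistent with every test.

g6 stuck-at-1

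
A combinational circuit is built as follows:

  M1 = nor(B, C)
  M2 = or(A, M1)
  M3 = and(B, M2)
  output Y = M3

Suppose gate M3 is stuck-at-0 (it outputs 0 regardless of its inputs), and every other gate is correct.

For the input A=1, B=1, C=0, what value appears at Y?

0

Propagate with M3 forced: M1=0, M2=1, M3=0 [stuck-at-0].
So Y = 0. (Without the fault it would be 1.)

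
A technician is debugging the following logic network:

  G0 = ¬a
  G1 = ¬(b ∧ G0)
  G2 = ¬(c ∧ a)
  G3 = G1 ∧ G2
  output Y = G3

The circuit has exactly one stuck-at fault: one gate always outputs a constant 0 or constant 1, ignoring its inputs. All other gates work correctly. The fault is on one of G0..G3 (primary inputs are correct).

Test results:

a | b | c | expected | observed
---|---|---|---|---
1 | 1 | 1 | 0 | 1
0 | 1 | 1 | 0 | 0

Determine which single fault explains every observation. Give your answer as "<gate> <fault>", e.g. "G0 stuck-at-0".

Fault-free values for test 1 (a=1, b=1, c=1): G0=0, G1=1, G2=0, G3=0, giving Y=0. Observed 1.
Test 1: faults giving observed 1 are {G2 stuck-at-1, G3 stuck-at-1}.
Test 2 (a=0, b=1, c=1): fault-free G0=1, G1=0, G2=1, G3=0 → 0; observed 0. Eliminates G3 stuck-at-1.
Only G2 stuck-at-1 is consistent with every test.

G2 stuck-at-1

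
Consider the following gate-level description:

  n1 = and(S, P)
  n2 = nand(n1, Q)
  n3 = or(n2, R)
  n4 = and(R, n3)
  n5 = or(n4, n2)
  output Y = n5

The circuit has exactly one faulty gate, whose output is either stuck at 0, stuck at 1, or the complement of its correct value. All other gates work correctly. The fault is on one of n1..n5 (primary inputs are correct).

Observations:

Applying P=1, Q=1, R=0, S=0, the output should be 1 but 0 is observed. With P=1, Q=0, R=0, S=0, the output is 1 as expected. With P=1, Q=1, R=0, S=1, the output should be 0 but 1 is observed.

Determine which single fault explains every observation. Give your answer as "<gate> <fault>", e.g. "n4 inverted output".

n1 inverted output

Fault-free values for test 1 (P=1, Q=1, R=0, S=0): n1=0, n2=1, n3=1, n4=0, n5=1, giving Y=1. Observed 0.
Test 1: faults giving observed 0 are {n1 stuck-at-1, n1 inverted output, n2 stuck-at-0, n2 inverted output, n5 stuck-at-0, n5 inverted output}.
Test 2 (P=1, Q=0, R=0, S=0): fault-free n1=0, n2=1, n3=1, n4=0, n5=1 → 1; observed 1. Eliminates n2 stuck-at-0, n2 inverted output, n5 stuck-at-0, n5 inverted output.
Test 3 (P=1, Q=1, R=0, S=1): fault-free n1=1, n2=0, n3=0, n4=0, n5=0 → 0; observed 1. Eliminates n1 stuck-at-1.
Only n1 inverted output is consistent with every test.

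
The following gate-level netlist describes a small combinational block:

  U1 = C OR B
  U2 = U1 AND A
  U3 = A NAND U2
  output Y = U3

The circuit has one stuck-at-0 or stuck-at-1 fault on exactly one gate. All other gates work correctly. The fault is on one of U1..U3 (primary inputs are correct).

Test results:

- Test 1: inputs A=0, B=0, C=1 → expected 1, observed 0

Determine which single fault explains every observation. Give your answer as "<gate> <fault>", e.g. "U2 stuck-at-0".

U3 stuck-at-0

Fault-free values for test 1 (A=0, B=0, C=1): U1=1, U2=0, U3=1, giving Y=1. Observed 0.
Test 1: faults giving observed 0 are {U3 stuck-at-0}.
Only U3 stuck-at-0 is consistent with every test.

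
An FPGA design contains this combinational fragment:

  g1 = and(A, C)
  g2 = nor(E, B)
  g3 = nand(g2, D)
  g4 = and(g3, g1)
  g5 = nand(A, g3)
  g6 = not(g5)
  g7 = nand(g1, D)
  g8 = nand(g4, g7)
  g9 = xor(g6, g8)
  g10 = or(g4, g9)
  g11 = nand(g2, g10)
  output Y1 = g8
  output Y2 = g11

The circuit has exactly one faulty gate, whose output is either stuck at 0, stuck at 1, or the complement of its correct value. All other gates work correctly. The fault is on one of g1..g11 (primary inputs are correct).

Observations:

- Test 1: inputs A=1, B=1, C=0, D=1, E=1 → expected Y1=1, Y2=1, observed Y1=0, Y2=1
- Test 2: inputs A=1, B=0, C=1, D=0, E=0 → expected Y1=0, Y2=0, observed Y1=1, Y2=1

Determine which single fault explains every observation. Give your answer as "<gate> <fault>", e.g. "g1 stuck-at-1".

g4 inverted output

Fault-free values for test 1 (A=1, B=1, C=0, D=1, E=1): g1=0, g2=0, g3=1, g4=0, g5=0, g6=1, g7=1, g8=1, g9=0, g10=0, g11=1, giving Y1=1, Y2=1. Observed Y1=0, Y2=1.
Test 1: faults giving observed Y1=0, Y2=1 are {g4 stuck-at-1, g4 inverted output, g8 stuck-at-0, g8 inverted output}.
Test 2 (A=1, B=0, C=1, D=0, E=0): fault-free g1=1, g2=1, g3=1, g4=1, g5=0, g6=1, g7=1, g8=0, g9=1, g10=1, g11=0 → Y1=0, Y2=0; observed Y1=1, Y2=1. Eliminates g4 stuck-at-1, g8 stuck-at-0, g8 inverted output.
Only g4 inverted output is consistent with every test.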